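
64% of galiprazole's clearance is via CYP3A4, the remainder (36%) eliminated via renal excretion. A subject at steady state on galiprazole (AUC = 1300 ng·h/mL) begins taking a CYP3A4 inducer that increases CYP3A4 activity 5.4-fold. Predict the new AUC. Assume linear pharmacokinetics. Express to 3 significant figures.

341 ng·h/mL

CYP3A4: 0.64 × 5.4 = 3.456
Other: 0.36 (unchanged)
CL_new/CL_old = 3.456 + 0.36 = 3.816.
New AUC = baseline ÷ relative clearance = 1300 / 3.816 = 341 ng·h/mL.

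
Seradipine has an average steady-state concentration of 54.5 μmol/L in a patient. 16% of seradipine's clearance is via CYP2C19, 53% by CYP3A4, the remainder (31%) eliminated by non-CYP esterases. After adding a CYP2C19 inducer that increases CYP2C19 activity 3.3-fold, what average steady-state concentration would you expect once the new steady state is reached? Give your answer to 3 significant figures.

CYP2C19: 0.16 × 3.3 = 0.528
CYP3A4: 0.53 (unchanged)
Other: 0.31 (unchanged)
Relative clearance = 0.528 + 0.53 + 0.31 = 1.368.
With dosing unchanged, average steady-state concentration scales as 1/CL: 54.5 / 1.368 = 39.8 μmol/L.

39.8 μmol/L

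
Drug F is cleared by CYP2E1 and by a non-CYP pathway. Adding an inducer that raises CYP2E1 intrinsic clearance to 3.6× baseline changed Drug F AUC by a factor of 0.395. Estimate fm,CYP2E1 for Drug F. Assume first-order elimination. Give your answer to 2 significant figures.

0.59

Write x for the fraction cleared via CYP2E1. The observed AUC change means clearance rose to 1/0.395 = 2.532 of baseline.
Only the CYP2E1 route changed, so 2.532 = x·3.6 + (1 − x), giving x = 0.59.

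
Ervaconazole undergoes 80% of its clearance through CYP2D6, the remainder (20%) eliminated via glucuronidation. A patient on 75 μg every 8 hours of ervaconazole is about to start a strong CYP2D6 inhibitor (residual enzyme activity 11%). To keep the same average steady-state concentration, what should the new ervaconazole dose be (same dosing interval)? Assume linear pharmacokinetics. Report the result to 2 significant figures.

CYP2D6: 0.8 × 0.11 = 0.088
Other: 0.2 (unchanged)
Relative clearance = 0.088 + 0.2 = 0.288.
Exposure is unchanged when dose changes in proportion to clearance. New dose = 75 μg × 0.288 = 22 μg.

22 μg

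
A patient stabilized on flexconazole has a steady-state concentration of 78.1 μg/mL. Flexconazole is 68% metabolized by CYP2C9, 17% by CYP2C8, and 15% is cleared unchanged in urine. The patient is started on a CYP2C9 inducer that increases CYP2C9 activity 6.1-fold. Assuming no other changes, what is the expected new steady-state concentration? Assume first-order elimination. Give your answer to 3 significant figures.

The CYP2C9 pathway (68% of clearance) increases to 6.1× activity: 0.68 × 6.1 = 4.148.
CYP2C8 (17%) and the residual 15% are unaffected.
Relative clearance = 4.148 + 0.17 + 0.15 = 4.468.
Steady-state concentration ∝ 1/CL, so new value = 78.1 / 4.468 = 17.5 μg/mL.

17.5 μg/mL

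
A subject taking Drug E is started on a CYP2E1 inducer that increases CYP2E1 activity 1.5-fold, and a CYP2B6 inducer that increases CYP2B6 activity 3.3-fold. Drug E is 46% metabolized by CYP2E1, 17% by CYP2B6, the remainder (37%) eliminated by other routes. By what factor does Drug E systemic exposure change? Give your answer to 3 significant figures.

0.617

CYP2E1: 0.46 × 1.5 = 0.69
CYP2B6: 0.17 × 3.3 = 0.561
Other: 0.37 (unchanged)
New clearance relative to baseline: 0.69 + 0.561 + 0.37 = 1.621.
Net systemic exposure ratio = 1 / 1.621 = 0.617.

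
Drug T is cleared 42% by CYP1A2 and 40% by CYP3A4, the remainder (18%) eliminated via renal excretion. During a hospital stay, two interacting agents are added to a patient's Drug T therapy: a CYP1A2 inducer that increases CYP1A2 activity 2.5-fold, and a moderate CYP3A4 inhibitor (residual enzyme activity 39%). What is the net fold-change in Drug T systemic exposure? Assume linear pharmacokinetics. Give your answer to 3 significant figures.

0.722

The CYP1A2 pathway (42% of clearance) is boosted to 2.5× activity: 0.42 × 2.5 = 1.05.
The CYP3A4 pathway (40% of clearance) falls to 0.39× activity: 0.4 × 0.39 = 0.156.
The remaining 18% of clearance is unaffected.
Relative clearance = 1.05 + 0.156 + 0.18 = 1.386.
Net systemic exposure ratio = 1 / 1.386 = 0.722.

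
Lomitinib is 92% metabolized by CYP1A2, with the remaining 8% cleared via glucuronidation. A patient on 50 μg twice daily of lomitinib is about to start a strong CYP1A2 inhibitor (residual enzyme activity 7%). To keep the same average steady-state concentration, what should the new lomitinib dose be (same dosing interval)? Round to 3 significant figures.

CYP1A2: 0.92 × 0.07 = 0.0644
Other: 0.08 (unchanged)
CL_new/CL_old = 0.0644 + 0.08 = 0.1444.
To maintain the same steady-state level, dose must scale with clearance: new dose = 50 × 0.1444 = 7.22 μg.

7.22 μg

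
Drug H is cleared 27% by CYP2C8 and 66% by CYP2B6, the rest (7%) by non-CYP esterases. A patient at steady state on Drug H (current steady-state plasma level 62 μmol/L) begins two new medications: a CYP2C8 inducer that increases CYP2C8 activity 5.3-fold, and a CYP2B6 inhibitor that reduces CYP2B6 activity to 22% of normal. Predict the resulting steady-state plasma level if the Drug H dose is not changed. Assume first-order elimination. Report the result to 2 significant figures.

38 μmol/L

The CYP2C8 pathway (27% of clearance) rises to 5.3× activity: 0.27 × 5.3 = 1.431.
The CYP2B6 pathway (66% of clearance) drops to 0.22× activity: 0.66 × 0.22 = 0.1452.
The remaining 7% of clearance is unaffected.
New clearance relative to baseline: 1.431 + 0.1452 + 0.07 = 1.6462.
Steady-state plasma level ∝ 1/CL: new value = 62 / 1.6462 = 38 μmol/L.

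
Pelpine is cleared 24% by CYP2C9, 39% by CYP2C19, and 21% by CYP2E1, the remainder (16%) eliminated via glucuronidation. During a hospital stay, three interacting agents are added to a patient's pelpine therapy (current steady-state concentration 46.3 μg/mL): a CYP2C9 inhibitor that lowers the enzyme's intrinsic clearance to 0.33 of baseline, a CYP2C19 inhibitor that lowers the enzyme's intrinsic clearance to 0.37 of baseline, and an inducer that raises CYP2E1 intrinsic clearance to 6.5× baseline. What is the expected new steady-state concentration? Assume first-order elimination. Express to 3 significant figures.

CYP2C9: 0.24 × 0.33 = 0.0792
CYP2C19: 0.39 × 0.37 = 0.1443
CYP2E1: 0.21 × 6.5 = 1.365
Other: 0.16 (unchanged)
Relative clearance = 0.0792 + 0.1443 + 1.365 + 0.16 = 1.7485.
Steady-state concentration ∝ 1/CL: new value = 46.3 / 1.7485 = 26.5 μg/mL.

26.5 μg/mL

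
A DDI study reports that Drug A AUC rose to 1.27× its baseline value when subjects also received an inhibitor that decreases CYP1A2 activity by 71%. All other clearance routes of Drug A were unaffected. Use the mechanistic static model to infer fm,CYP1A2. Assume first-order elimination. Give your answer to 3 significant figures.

0.299

Call the CYP1A2 fraction fm. After the interaction, CL_new/CL_old = fm × 0.29 + (1 − fm).
AUC ratio = 1 / (new CL fraction), so new CL fraction = 1 / 1.27 = 0.7874.
fm × 0.29 + 1 − fm = 0.7874  ⇒  fm × (0.29 − 1) = −0.2126  ⇒  fm = 0.299.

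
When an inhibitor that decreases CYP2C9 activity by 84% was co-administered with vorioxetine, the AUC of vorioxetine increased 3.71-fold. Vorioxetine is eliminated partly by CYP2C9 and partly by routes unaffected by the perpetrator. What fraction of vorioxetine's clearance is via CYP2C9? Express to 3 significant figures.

0.870

Let fm be the CYP2C9 fraction. New clearance relative to baseline = fm × 0.16 + (1 − fm).
AUC ratio = 1 / (new CL fraction), so new CL fraction = 1 / 3.71 = 0.2695.
fm × 0.16 + 1 − fm = 0.2695  ⇒  fm × (0.16 − 1) = −0.7305  ⇒  fm = 0.870.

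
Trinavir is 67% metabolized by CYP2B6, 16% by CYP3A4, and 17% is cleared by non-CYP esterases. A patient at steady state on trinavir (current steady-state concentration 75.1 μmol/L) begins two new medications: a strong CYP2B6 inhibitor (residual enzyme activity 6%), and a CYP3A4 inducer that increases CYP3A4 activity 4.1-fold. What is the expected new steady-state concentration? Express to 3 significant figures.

86.7 μmol/L

The CYP2B6 pathway (67% of clearance) drops to 0.06× activity: 0.67 × 0.06 = 0.0402.
The CYP3A4 pathway (16% of clearance) rises to 4.1× activity: 0.16 × 4.1 = 0.656.
The remaining 17% of clearance is unaffected.
Relative clearance = 0.0402 + 0.656 + 0.17 = 0.8662.
New steady-state concentration = 75.1 / 0.8662 = 86.7 μmol/L (concentration scales inversely with clearance).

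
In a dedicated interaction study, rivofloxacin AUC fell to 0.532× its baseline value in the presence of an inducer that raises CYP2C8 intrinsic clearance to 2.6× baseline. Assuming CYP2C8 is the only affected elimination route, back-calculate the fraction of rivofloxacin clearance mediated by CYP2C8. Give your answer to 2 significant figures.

Let fm be the CYP2C8 fraction. New clearance relative to baseline = fm × 2.6 + (1 − fm).
AUC ratio = 1 / (new CL fraction), so new CL fraction = 1 / 0.532 = 1.88.
fm × 2.6 + 1 − fm = 1.88  ⇒  fm × (2.6 − 1) = 0.8797  ⇒  fm = 0.55.

0.55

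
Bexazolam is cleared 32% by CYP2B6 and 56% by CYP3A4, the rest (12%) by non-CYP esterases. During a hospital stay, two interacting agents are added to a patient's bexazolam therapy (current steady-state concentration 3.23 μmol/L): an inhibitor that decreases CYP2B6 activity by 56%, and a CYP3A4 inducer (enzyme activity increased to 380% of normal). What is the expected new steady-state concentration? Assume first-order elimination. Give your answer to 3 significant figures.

1.35 μmol/L

The CYP2B6 pathway (32% of clearance) drops to 0.44× activity: 0.32 × 0.44 = 0.1408.
The CYP3A4 pathway (56% of clearance) is boosted to 3.8× activity: 0.56 × 3.8 = 2.128.
The remaining 12% of clearance is unaffected.
Relative clearance = 0.1408 + 2.128 + 0.12 = 2.3888.
Dividing the baseline by the relative clearance: 3.23 / 2.3888 = 1.35 μmol/L.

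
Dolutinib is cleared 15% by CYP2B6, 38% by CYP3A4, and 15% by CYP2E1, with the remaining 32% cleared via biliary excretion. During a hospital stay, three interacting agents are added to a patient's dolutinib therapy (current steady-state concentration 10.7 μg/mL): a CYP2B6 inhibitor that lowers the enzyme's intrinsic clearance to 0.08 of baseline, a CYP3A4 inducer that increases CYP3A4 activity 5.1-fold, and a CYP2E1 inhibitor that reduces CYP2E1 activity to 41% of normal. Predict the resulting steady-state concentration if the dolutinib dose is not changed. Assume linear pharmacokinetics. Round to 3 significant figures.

The CYP2B6 pathway (15% of clearance) falls to 0.08× activity: 0.15 × 0.08 = 0.012.
The CYP3A4 pathway (38% of clearance) increases to 5.1× activity: 0.38 × 5.1 = 1.938.
The CYP2E1 pathway (15% of clearance) is reduced to 0.41× activity: 0.15 × 0.41 = 0.0615.
Non-CYP routes (32%) are unchanged.
CL_new/CL_old = 0.012 + 1.938 + 0.0615 + 0.32 = 2.3315.
Steady-state concentration ∝ 1/CL: new value = 10.7 / 2.3315 = 4.59 μg/mL.

4.59 μg/mL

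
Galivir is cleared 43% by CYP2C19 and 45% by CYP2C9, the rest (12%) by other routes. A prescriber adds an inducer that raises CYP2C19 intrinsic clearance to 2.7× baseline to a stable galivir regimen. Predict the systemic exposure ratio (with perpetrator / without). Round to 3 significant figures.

CYP2C19: 0.43 × 2.7 = 1.161
CYP2C9: 0.45 (unchanged)
Other: 0.12 (unchanged)
New clearance relative to baseline: 1.161 + 0.45 + 0.12 = 1.731.
Systemic exposure ratio = CL_old/CL_new = 1 / 1.731 = 0.578.

0.578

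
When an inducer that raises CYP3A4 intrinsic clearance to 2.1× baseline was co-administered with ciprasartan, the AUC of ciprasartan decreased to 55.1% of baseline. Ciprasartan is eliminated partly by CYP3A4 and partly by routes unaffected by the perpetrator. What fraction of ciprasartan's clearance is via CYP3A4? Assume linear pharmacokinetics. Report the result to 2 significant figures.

0.74

Call the CYP3A4 fraction fm. After the interaction, CL_new/CL_old = fm × 2.1 + (1 − fm).
AUC ratio = 1 / (new CL fraction), so new CL fraction = 1 / 0.551 = 1.815.
fm × 2.1 + 1 − fm = 1.815  ⇒  fm × (2.1 − 1) = 0.8149  ⇒  fm = 0.74.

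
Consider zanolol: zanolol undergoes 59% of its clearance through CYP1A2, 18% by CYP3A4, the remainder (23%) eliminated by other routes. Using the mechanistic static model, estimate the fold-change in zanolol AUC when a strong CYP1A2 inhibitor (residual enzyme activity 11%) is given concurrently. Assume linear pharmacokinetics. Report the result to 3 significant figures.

The CYP1A2 pathway (59% of clearance) is reduced to 0.11× activity: 0.59 × 0.11 = 0.0649.
CYP3A4 (18%) and the residual 23% are unaffected.
Relative clearance = 0.0649 + 0.18 + 0.23 = 0.4749.
AUC ratio = CL_old/CL_new = 1 / 0.4749 = 2.11.

2.11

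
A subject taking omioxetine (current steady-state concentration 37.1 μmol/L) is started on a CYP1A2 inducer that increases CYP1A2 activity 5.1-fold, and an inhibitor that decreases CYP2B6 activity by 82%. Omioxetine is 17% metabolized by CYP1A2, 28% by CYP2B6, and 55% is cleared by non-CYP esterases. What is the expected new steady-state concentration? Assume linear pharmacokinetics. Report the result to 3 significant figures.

CYP1A2: 0.17 × 5.1 = 0.867
CYP2B6: 0.28 × 0.18 = 0.0504
Other: 0.55 (unchanged)
Relative clearance = 0.867 + 0.0504 + 0.55 = 1.4674.
Steady-state concentration ∝ 1/CL: new value = 37.1 / 1.4674 = 25.3 μmol/L.

25.3 μmol/L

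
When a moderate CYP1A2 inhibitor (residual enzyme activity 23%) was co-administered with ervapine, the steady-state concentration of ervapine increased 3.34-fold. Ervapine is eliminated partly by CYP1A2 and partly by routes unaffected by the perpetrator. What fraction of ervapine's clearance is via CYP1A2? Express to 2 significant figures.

0.91

Write x for the fraction cleared via CYP1A2. The observed steady-state concentration change means clearance fell to 1/3.34 = 0.2994 of baseline.
Setting x·0.23 + (1 − x) = 0.2994 and solving: x = (0.2994 − 1)/(0.23 − 1) = 0.91.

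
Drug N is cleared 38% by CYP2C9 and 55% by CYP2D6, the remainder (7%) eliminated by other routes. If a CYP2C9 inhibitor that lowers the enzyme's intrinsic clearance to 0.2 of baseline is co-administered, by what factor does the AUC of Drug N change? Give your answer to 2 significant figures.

1.4

CYP2C9: 0.38 × 0.2 = 0.076
CYP2D6: 0.55 (unchanged)
Other: 0.07 (unchanged)
New clearance relative to baseline: 0.076 + 0.55 + 0.07 = 0.696.
AUC ratio = CL_old/CL_new = 1 / 0.696 = 1.4.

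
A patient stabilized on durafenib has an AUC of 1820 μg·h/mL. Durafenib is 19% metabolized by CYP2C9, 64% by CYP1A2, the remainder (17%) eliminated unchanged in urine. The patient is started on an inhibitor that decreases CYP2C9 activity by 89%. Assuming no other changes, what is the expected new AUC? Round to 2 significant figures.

2.2 × 10³ μg·h/mL

The CYP2C9 pathway (19% of clearance) falls to 0.11× activity: 0.19 × 0.11 = 0.0209.
CYP1A2 (64%) and the residual 17% are unaffected.
CL_new/CL_old = 0.0209 + 0.64 + 0.17 = 0.8309.
AUC ∝ 1/CL, so new value = 1820 / 0.8309 = 2.2 × 10³ μg·h/mL.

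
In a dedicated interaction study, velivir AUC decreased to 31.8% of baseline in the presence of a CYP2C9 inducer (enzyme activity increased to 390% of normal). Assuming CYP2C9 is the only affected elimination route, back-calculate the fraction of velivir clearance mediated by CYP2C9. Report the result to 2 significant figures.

Let fm be the CYP2C9 fraction. New clearance relative to baseline = fm × 3.9 + (1 − fm).
AUC ratio = 1 / (new CL fraction), so new CL fraction = 1 / 0.318 = 3.145.
fm × 3.9 + 1 − fm = 3.145  ⇒  fm × (3.9 − 1) = 2.145  ⇒  fm = 0.74.

0.74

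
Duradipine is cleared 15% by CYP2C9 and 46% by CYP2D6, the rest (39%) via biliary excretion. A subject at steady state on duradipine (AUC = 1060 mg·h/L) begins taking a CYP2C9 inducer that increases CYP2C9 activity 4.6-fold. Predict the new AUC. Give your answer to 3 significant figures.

The CYP2C9 pathway (15% of clearance) increases to 4.6× activity: 0.15 × 4.6 = 0.69.
CYP2D6 (46%) and the residual 39% are unaffected.
Relative clearance = 0.69 + 0.46 + 0.39 = 1.54.
With dosing unchanged, AUC scales as 1/CL: 1060 / 1.54 = 688 mg·h/L.

688 mg·h/L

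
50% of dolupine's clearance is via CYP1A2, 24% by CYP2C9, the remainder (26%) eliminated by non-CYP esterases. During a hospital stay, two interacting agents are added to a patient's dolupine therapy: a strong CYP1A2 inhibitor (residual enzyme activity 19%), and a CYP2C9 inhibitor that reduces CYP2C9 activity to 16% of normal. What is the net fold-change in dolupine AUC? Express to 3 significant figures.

2.54

The CYP1A2 pathway (50% of clearance) is reduced to 0.19× activity: 0.5 × 0.19 = 0.095.
The CYP2C9 pathway (24% of clearance) falls to 0.16× activity: 0.24 × 0.16 = 0.0384.
Non-CYP routes (26%) are unchanged.
CL_new/CL_old = 0.095 + 0.0384 + 0.26 = 0.3934.
Net AUC ratio = 1 / 0.3934 = 2.54.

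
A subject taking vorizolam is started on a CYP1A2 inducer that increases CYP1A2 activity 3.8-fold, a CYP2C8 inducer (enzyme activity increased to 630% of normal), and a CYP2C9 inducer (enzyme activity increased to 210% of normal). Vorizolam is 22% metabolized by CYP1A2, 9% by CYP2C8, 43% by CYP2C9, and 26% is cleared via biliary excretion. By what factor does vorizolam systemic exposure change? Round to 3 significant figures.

The CYP1A2 pathway (22% of clearance) increases to 3.8× activity: 0.22 × 3.8 = 0.836.
The CYP2C8 pathway (9% of clearance) increases to 6.3× activity: 0.09 × 6.3 = 0.567.
The CYP2C9 pathway (43% of clearance) is boosted to 2.1× activity: 0.43 × 2.1 = 0.903.
The remaining 26% of clearance is unaffected.
CL_new/CL_old = 0.836 + 0.567 + 0.903 + 0.26 = 2.566.
Systemic exposure ∝ 1/CL: fold-change = 1 / 2.566 = 0.390.

0.390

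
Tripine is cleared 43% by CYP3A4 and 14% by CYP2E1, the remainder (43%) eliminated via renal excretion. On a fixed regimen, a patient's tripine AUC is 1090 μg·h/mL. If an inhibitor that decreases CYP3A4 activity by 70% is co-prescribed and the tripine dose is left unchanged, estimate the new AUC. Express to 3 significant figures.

1.56 × 10³ μg·h/mL

The CYP3A4 pathway (43% of clearance) drops to 0.3× activity: 0.43 × 0.3 = 0.129.
CYP2E1 (14%) and the residual 43% are unaffected.
CL_new/CL_old = 0.129 + 0.14 + 0.43 = 0.699.
With dosing unchanged, AUC scales as 1/CL: 1090 / 0.699 = 1.56 × 10³ μg·h/mL.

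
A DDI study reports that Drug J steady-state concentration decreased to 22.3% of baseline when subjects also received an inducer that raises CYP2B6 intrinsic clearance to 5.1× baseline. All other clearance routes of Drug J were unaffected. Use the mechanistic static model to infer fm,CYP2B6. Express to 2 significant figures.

0.85

Let fm be the CYP2B6 fraction. New clearance relative to baseline = fm × 5.1 + (1 − fm).
Steady-state concentration ratio = 1 / (new CL fraction), so new CL fraction = 1 / 0.223 = 4.484.
fm × 5.1 + 1 − fm = 4.484  ⇒  fm × (5.1 − 1) = 3.484  ⇒  fm = 0.85.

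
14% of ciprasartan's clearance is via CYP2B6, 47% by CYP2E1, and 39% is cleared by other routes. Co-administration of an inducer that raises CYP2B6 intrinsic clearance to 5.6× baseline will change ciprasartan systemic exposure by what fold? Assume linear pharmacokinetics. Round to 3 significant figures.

0.608

CYP2B6: 0.14 × 5.6 = 0.784
CYP2E1: 0.47 (unchanged)
Other: 0.39 (unchanged)
New clearance relative to baseline: 0.784 + 0.47 + 0.39 = 1.644.
Systemic exposure is inversely proportional to clearance, so the fold-change is 1 / 1.644 = 0.608.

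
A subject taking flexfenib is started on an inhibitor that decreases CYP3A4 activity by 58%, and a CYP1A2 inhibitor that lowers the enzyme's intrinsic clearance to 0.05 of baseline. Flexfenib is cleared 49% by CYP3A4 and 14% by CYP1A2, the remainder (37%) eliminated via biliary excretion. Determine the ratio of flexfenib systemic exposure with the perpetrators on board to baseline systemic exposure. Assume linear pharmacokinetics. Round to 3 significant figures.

1.72

The CYP3A4 pathway (49% of clearance) drops to 0.42× activity: 0.49 × 0.42 = 0.2058.
The CYP1A2 pathway (14% of clearance) is reduced to 0.05× activity: 0.14 × 0.05 = 0.007.
Non-CYP routes (37%) are unchanged.
New clearance relative to baseline: 0.2058 + 0.007 + 0.37 = 0.5828.
Net systemic exposure ratio = 1 / 0.5828 = 1.72.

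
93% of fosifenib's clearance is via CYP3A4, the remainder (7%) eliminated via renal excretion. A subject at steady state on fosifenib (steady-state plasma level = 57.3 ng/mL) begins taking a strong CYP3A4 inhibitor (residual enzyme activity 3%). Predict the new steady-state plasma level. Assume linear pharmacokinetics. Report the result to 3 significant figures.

585 ng/mL

The CYP3A4 pathway (93% of clearance) drops to 0.03× activity: 0.93 × 0.03 = 0.0279.
Non-CYP routes (7%) are unchanged.
CL_new/CL_old = 0.0279 + 0.07 = 0.0979.
With dosing unchanged, steady-state plasma level scales as 1/CL: 57.3 / 0.0979 = 585 ng/mL.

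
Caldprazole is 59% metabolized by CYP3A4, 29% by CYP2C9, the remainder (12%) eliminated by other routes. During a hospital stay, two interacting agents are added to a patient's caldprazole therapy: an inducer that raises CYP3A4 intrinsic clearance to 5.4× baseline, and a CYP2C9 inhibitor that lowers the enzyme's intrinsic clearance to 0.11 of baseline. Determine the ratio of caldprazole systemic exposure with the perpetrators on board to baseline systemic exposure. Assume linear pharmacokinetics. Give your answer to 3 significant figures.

0.300

The CYP3A4 pathway (59% of clearance) increases to 5.4× activity: 0.59 × 5.4 = 3.186.
The CYP2C9 pathway (29% of clearance) drops to 0.11× activity: 0.29 × 0.11 = 0.0319.
Non-CYP routes (12%) are unchanged.
Relative clearance = 3.186 + 0.0319 + 0.12 = 3.3379.
Because systemic exposure varies inversely with clearance, the combined effect is 1 / 3.3379 = 0.300.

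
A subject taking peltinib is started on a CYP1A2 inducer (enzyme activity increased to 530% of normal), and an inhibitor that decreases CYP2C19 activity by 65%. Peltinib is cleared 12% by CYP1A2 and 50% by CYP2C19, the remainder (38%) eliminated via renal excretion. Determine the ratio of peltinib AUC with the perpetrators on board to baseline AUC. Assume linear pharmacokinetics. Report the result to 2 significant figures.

0.84

CYP1A2: 0.12 × 5.3 = 0.636
CYP2C19: 0.5 × 0.35 = 0.175
Other: 0.38 (unchanged)
New clearance relative to baseline: 0.636 + 0.175 + 0.38 = 1.191.
Net AUC ratio = 1 / 1.191 = 0.84.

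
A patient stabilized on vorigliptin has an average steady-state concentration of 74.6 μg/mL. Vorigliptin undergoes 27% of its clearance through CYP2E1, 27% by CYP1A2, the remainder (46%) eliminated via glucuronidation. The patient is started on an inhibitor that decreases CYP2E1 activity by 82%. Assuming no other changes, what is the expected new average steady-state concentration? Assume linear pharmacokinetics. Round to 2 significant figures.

96 μg/mL

The CYP2E1 pathway (27% of clearance) is reduced to 0.18× activity: 0.27 × 0.18 = 0.0486.
CYP1A2 (27%) and the residual 46% are unaffected.
CL_new/CL_old = 0.0486 + 0.27 + 0.46 = 0.7786.
New average steady-state concentration = baseline ÷ relative clearance = 74.6 / 0.7786 = 96 μg/mL.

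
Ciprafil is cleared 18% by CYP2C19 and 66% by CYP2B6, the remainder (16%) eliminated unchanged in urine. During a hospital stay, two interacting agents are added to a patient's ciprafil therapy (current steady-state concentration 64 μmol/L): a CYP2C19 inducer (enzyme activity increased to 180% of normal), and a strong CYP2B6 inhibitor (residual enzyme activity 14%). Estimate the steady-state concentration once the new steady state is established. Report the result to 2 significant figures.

1.1 × 10² μmol/L

The CYP2C19 pathway (18% of clearance) increases to 1.8× activity: 0.18 × 1.8 = 0.324.
The CYP2B6 pathway (66% of clearance) falls to 0.14× activity: 0.66 × 0.14 = 0.0924.
Non-CYP routes (16%) are unchanged.
Relative clearance = 0.324 + 0.0924 + 0.16 = 0.5764.
Dividing the baseline by the relative clearance: 64 / 0.5764 = 1.1 × 10² μmol/L.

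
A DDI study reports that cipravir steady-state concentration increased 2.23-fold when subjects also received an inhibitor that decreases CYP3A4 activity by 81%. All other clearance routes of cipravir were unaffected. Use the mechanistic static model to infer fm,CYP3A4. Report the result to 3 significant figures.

CL'/CL = 1 / 2.23 = 0.4484
0.19·fm + (1 − fm) = 0.4484
fm = (0.4484 − 1) / (0.19 − 1) = 0.681

0.681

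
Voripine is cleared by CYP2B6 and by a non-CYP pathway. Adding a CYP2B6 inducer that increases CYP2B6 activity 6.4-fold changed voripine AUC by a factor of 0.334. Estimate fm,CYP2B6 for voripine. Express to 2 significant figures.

Call the CYP2B6 fraction fm. After the interaction, CL_new/CL_old = fm × 6.4 + (1 − fm).
AUC ratio = 1 / (new CL fraction), so new CL fraction = 1 / 0.334 = 2.994.
fm × 6.4 + 1 − fm = 2.994  ⇒  fm × (6.4 − 1) = 1.994  ⇒  fm = 0.37.

0.37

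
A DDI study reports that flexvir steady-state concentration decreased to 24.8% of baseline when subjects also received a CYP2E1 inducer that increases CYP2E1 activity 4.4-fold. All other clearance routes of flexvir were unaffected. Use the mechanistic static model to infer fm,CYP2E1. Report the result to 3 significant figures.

Let fm be the CYP2E1 fraction. New clearance relative to baseline = fm × 4.4 + (1 − fm).
Steady-state concentration ratio = 1 / (new CL fraction), so new CL fraction = 1 / 0.248 = 4.032.
fm × 4.4 + 1 − fm = 4.032  ⇒  fm × (4.4 − 1) = 3.032  ⇒  fm = 0.892.

0.892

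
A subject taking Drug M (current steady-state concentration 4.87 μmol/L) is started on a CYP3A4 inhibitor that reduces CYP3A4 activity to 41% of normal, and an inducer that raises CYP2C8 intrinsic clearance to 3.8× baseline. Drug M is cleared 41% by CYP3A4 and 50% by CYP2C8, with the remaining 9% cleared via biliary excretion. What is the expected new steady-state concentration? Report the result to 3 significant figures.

The CYP3A4 pathway (41% of clearance) falls to 0.41× activity: 0.41 × 0.41 = 0.1681.
The CYP2C8 pathway (50% of clearance) increases to 3.8× activity: 0.5 × 3.8 = 1.9.
Non-CYP routes (9%) are unchanged.
Relative clearance = 0.1681 + 1.9 + 0.09 = 2.1581.
New steady-state concentration = 4.87 / 2.1581 = 2.26 μmol/L (concentration scales inversely with clearance).

2.26 μmol/L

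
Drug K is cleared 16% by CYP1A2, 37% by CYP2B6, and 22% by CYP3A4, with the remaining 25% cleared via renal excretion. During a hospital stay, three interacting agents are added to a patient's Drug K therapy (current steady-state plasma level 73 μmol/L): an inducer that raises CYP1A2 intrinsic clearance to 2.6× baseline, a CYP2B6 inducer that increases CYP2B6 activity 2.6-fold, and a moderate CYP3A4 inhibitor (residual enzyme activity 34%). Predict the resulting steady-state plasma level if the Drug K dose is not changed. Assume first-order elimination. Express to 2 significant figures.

The CYP1A2 pathway (16% of clearance) is boosted to 2.6× activity: 0.16 × 2.6 = 0.416.
The CYP2B6 pathway (37% of clearance) is boosted to 2.6× activity: 0.37 × 2.6 = 0.962.
The CYP3A4 pathway (22% of clearance) falls to 0.34× activity: 0.22 × 0.34 = 0.0748.
Non-CYP routes (25%) are unchanged.
CL_new/CL_old = 0.416 + 0.962 + 0.0748 + 0.25 = 1.7028.
New steady-state plasma level = 73 / 1.7028 = 43 μmol/L (concentration scales inversely with clearance).

43 μmol/L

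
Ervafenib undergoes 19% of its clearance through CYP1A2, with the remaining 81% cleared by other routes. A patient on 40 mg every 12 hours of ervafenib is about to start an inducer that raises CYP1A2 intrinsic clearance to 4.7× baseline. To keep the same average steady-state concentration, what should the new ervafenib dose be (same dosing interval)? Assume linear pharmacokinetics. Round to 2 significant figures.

68 mg

CYP1A2: 0.19 × 4.7 = 0.893
Other: 0.81 (unchanged)
Relative clearance = 0.893 + 0.81 = 1.703.
Exposure is unchanged when dose changes in proportion to clearance. New dose = 40 mg × 1.703 = 68 mg.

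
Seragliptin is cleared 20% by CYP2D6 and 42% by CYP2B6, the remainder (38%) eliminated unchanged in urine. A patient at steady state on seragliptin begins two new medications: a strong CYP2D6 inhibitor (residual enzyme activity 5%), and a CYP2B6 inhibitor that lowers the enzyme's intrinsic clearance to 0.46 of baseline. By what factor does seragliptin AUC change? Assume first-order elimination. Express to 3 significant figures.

The CYP2D6 pathway (20% of clearance) drops to 0.05× activity: 0.2 × 0.05 = 0.01.
The CYP2B6 pathway (42% of clearance) is reduced to 0.46× activity: 0.42 × 0.46 = 0.1932.
Non-CYP routes (38%) are unchanged.
Relative clearance = 0.01 + 0.1932 + 0.38 = 0.5832.
Because AUC varies inversely with clearance, the combined effect is 1 / 0.5832 = 1.71.

1.71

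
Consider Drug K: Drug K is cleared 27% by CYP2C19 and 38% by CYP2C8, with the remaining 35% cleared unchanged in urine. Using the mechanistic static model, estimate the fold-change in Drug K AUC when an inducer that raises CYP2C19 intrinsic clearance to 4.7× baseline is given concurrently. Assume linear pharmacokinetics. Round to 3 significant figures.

The CYP2C19 pathway (27% of clearance) is boosted to 4.7× activity: 0.27 × 4.7 = 1.269.
CYP2C8 (38%) and the residual 35% are unaffected.
Relative clearance = 1.269 + 0.38 + 0.35 = 1.999.
AUC is inversely proportional to clearance, so the fold-change is 1 / 1.999 = 0.500.

0.500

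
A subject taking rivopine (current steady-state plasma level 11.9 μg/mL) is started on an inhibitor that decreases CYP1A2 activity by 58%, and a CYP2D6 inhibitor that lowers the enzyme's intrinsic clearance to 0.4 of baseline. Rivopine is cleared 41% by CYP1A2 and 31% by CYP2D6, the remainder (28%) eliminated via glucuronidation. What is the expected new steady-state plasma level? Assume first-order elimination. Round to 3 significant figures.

20.7 μg/mL

CYP1A2: 0.41 × 0.42 = 0.1722
CYP2D6: 0.31 × 0.4 = 0.124
Other: 0.28 (unchanged)
Relative clearance = 0.1722 + 0.124 + 0.28 = 0.5762.
Steady-state plasma level ∝ 1/CL: new value = 11.9 / 0.5762 = 20.7 μg/mL.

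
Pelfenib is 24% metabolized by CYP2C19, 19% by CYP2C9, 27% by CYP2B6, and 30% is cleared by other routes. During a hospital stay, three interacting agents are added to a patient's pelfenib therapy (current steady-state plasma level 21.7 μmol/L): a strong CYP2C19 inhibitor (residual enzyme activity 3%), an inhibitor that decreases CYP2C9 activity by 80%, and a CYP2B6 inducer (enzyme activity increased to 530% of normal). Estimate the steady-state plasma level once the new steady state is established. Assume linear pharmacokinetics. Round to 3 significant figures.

12.2 μmol/L

The CYP2C19 pathway (24% of clearance) drops to 0.03× activity: 0.24 × 0.03 = 0.0072.
The CYP2C9 pathway (19% of clearance) falls to 0.2× activity: 0.19 × 0.2 = 0.038.
The CYP2B6 pathway (27% of clearance) rises to 5.3× activity: 0.27 × 5.3 = 1.431.
Non-CYP routes (30%) are unchanged.
Relative clearance = 0.0072 + 0.038 + 1.431 + 0.3 = 1.7762.
Dividing the baseline by the relative clearance: 21.7 / 1.7762 = 12.2 μmol/L.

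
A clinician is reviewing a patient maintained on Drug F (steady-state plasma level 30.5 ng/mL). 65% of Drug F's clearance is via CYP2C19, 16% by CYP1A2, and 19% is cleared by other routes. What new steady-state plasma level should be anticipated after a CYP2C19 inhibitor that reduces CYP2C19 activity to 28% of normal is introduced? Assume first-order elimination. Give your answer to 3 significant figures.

The CYP2C19 pathway (65% of clearance) is reduced to 0.28× activity: 0.65 × 0.28 = 0.182.
CYP1A2 (16%) and the residual 19% are unaffected.
New clearance relative to baseline: 0.182 + 0.16 + 0.19 = 0.532.
With dosing unchanged, steady-state plasma level scales as 1/CL: 30.5 / 0.532 = 57.3 ng/mL.

57.3 ng/mL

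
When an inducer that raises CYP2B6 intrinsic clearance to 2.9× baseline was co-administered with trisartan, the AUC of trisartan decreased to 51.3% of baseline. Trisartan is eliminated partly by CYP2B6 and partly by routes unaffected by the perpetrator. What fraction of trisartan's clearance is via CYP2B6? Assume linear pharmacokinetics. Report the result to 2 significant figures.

0.50

Write x for the fraction cleared via CYP2B6. The observed AUC change means clearance rose to 1/0.513 = 1.949 of baseline.
Only the CYP2B6 route changed, so 1.949 = x·2.9 + (1 − x), giving x = 0.50.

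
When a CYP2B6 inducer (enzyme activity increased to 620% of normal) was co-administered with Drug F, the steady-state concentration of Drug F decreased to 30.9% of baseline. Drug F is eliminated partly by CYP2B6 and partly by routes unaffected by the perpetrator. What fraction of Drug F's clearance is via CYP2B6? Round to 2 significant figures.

CL'/CL = 1 / 0.309 = 3.236
6.2·fm + (1 − fm) = 3.236
fm = (3.236 − 1) / (6.2 − 1) = 0.43

0.43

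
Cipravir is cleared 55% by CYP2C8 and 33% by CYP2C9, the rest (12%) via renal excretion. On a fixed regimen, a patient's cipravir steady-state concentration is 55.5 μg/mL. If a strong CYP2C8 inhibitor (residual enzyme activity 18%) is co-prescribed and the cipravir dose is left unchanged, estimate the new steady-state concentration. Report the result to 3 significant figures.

CYP2C8: 0.55 × 0.18 = 0.099
CYP2C9: 0.33 (unchanged)
Other: 0.12 (unchanged)
CL_new/CL_old = 0.099 + 0.33 + 0.12 = 0.549.
With dosing unchanged, steady-state concentration scales as 1/CL: 55.5 / 0.549 = 101 μg/mL.

101 μg/mL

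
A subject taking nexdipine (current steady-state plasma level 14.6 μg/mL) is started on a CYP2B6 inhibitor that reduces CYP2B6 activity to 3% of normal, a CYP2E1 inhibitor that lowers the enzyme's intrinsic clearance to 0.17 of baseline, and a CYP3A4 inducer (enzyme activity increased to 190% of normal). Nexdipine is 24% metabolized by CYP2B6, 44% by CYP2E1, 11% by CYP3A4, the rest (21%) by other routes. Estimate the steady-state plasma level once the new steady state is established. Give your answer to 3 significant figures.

CYP2B6: 0.24 × 0.03 = 0.0072
CYP2E1: 0.44 × 0.17 = 0.0748
CYP3A4: 0.11 × 1.9 = 0.209
Other: 0.21 (unchanged)
New clearance relative to baseline: 0.0072 + 0.0748 + 0.209 + 0.21 = 0.501.
Dividing the baseline by the relative clearance: 14.6 / 0.501 = 29.1 μg/mL.

29.1 μg/mL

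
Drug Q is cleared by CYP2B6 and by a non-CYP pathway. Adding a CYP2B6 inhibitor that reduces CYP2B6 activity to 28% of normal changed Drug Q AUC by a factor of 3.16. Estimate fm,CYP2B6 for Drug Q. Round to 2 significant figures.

0.95

CL'/CL = 1 / 3.16 = 0.3165
0.28·fm + (1 − fm) = 0.3165
fm = (0.3165 − 1) / (0.28 − 1) = 0.95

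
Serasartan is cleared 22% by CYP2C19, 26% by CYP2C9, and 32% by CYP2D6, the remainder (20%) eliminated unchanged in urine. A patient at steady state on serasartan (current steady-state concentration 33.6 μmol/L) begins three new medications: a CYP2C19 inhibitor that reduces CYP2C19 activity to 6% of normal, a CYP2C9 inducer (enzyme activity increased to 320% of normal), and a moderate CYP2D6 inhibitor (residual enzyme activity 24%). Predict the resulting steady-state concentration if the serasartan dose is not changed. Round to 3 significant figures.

29.9 μmol/L

The CYP2C19 pathway (22% of clearance) is reduced to 0.06× activity: 0.22 × 0.06 = 0.0132.
The CYP2C9 pathway (26% of clearance) is boosted to 3.2× activity: 0.26 × 3.2 = 0.832.
The CYP2D6 pathway (32% of clearance) drops to 0.24× activity: 0.32 × 0.24 = 0.0768.
The remaining 20% of clearance is unaffected.
CL_new/CL_old = 0.0132 + 0.832 + 0.0768 + 0.2 = 1.122.
Steady-state concentration ∝ 1/CL: new value = 33.6 / 1.122 = 29.9 μmol/L.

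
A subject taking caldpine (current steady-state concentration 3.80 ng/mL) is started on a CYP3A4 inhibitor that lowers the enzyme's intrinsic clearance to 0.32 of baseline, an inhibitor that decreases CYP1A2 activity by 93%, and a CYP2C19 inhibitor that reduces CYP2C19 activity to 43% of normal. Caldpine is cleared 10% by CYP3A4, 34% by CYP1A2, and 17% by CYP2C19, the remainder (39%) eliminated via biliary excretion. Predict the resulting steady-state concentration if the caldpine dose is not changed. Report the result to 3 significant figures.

7.32 ng/mL

CYP3A4: 0.1 × 0.32 = 0.032
CYP1A2: 0.34 × 0.07 = 0.0238
CYP2C19: 0.17 × 0.43 = 0.0731
Other: 0.39 (unchanged)
CL_new/CL_old = 0.032 + 0.0238 + 0.0731 + 0.39 = 0.5189.
Steady-state concentration ∝ 1/CL: new value = 3.80 / 0.5189 = 7.32 ng/mL.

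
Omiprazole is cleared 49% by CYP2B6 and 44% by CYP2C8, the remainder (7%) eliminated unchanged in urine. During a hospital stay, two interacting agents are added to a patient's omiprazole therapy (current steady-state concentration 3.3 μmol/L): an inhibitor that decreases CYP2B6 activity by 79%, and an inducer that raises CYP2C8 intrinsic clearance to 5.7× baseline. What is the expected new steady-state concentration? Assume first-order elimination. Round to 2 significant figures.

The CYP2B6 pathway (49% of clearance) is reduced to 0.21× activity: 0.49 × 0.21 = 0.1029.
The CYP2C8 pathway (44% of clearance) is boosted to 5.7× activity: 0.44 × 5.7 = 2.508.
The remaining 7% of clearance is unaffected.
CL_new/CL_old = 0.1029 + 2.508 + 0.07 = 2.6809.
Steady-state concentration ∝ 1/CL: new value = 3.3 / 2.6809 = 1.2 μmol/L.

1.2 μmol/L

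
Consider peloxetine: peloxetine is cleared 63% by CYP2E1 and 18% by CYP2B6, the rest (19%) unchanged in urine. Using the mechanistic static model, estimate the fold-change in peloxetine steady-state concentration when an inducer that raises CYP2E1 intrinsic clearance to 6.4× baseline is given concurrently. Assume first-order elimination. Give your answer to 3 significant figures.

The CYP2E1 pathway (63% of clearance) rises to 6.4× activity: 0.63 × 6.4 = 4.032.
CYP2B6 (18%) and the residual 19% are unaffected.
Relative clearance = 4.032 + 0.18 + 0.19 = 4.402.
Since steady-state concentration ∝ 1/CL, the ratio is 1 / 4.402 = 0.227.

0.227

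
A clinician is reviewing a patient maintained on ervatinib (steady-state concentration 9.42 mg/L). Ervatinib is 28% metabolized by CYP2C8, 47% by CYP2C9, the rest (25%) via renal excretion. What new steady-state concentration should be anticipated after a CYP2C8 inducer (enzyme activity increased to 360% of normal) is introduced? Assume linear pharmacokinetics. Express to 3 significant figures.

5.45 mg/L

The CYP2C8 pathway (28% of clearance) rises to 3.6× activity: 0.28 × 3.6 = 1.008.
CYP2C9 (47%) and the residual 25% are unaffected.
New clearance relative to baseline: 1.008 + 0.47 + 0.25 = 1.728.
With dosing unchanged, steady-state concentration scales as 1/CL: 9.42 / 1.728 = 5.45 mg/L.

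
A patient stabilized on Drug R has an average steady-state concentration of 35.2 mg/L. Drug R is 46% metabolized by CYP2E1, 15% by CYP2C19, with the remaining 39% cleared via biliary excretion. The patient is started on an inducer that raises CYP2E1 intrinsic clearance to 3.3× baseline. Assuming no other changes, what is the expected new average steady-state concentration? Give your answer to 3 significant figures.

CYP2E1: 0.46 × 3.3 = 1.518
CYP2C19: 0.15 (unchanged)
Other: 0.39 (unchanged)
New clearance relative to baseline: 1.518 + 0.15 + 0.39 = 2.058.
Average steady-state concentration ∝ 1/CL, so new value = 35.2 / 2.058 = 17.1 mg/L.

17.1 mg/L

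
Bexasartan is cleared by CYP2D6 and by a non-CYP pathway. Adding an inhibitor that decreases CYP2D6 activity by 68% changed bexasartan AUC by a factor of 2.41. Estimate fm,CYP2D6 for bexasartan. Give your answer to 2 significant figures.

0.86

Write x for the fraction cleared via CYP2D6. The observed AUC change means clearance fell to 1/2.41 = 0.4149 of baseline.
Setting x·0.32 + (1 − x) = 0.4149 and solving: x = (0.4149 − 1)/(0.32 − 1) = 0.86.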